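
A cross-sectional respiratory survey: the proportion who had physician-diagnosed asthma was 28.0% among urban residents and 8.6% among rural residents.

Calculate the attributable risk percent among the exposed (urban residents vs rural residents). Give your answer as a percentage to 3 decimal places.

AR% = (0.2800 − 0.0860) / 0.2800 = 0.6929 → 69.286%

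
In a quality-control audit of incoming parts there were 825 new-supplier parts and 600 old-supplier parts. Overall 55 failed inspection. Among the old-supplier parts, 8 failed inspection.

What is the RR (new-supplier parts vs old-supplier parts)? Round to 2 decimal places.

RR = 4.27

new-supplier parts with the outcome: 55 − 8 = 47
new-supplier parts without the outcome: 825 − 47 = 778
old-supplier parts without the outcome: 600 − 8 = 592
risk, new-supplier parts = 47/825 = 0.05697
risk, old-supplier parts = 8/600 = 0.01333
RR = 0.05697 / 0.01333 = 4.27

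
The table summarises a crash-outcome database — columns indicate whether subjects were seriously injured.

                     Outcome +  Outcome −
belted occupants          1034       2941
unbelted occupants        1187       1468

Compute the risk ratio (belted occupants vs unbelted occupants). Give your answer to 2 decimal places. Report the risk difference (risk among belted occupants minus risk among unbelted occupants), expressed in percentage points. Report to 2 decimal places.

RR = 0.58; RD = -18.70

risk, belted occupants = 1034/3975 = 0.2601
risk, unbelted occupants = 1187/2655 = 0.4471
RR = 0.2601 / 0.4471 = 0.58
risk difference = 0.2601 − 0.4471 = -0.1870 → -18.70 percentage points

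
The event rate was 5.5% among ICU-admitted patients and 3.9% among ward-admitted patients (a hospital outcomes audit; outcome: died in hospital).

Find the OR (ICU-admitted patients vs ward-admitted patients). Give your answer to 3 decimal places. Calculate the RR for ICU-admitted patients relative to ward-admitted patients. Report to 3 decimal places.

OR = 1.434; RR = 1.410

odds, ICU-admitted patients = 0.05500/0.94500 = 0.05820
odds, ward-admitted patients = 0.03900/0.96100 = 0.04058
OR = 0.05820 / 0.04058 = 1.434
RR = 0.05500 / 0.03900 = 1.410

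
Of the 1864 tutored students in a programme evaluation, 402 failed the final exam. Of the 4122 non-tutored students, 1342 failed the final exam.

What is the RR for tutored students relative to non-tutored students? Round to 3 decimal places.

0.662

risk, tutored students = 402/1864 = 0.2157
risk, non-tutored students = 1342/4122 = 0.3256
RR = 0.2157 / 0.3256 = 0.662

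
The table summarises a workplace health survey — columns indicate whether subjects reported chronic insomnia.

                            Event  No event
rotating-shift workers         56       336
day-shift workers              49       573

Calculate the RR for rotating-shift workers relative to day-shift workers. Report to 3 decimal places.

risk, rotating-shift workers = 56/392 = 0.1429
risk, day-shift workers = 49/622 = 0.0788
RR = 0.1429 / 0.0788 = 1.813

RR: 1.813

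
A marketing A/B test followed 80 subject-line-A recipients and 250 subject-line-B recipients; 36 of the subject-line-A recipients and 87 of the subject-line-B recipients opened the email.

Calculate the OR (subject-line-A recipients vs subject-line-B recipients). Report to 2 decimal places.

OR = (36 × 163) / (44 × 87) = 5868/3828 ≈ 1.53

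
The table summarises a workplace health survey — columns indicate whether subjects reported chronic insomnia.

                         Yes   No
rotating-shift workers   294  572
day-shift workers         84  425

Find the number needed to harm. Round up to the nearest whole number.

NNH: 6

risk, rotating-shift workers = 294/866 = 0.339492
risk, day-shift workers = 84/509 = 0.165029
absolute risk difference = 0.174462
1 / 0.174462 = 5.732 → round up → 6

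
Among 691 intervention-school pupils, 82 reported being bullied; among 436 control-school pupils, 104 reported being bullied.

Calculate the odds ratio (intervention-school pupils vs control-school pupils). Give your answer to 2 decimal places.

OR = (82 × 332) / (609 × 104) = 27224/63336 ≈ 0.43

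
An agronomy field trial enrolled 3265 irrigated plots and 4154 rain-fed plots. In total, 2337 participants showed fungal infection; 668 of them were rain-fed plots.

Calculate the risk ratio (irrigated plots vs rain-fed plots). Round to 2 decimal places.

RR: 3.18

irrigated plots with the outcome: 2337 − 668 = 1669
irrigated plots without the outcome: 3265 − 1669 = 1596
rain-fed plots without the outcome: 4154 − 668 = 3486
risk, irrigated plots = 1669/3265 = 0.5112
risk, rain-fed plots = 668/4154 = 0.1608
RR = 0.5112 / 0.1608 = 3.18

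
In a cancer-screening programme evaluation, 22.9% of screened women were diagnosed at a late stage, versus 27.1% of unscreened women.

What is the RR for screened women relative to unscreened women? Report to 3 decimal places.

RR = 0.2290 / 0.2710 = 0.845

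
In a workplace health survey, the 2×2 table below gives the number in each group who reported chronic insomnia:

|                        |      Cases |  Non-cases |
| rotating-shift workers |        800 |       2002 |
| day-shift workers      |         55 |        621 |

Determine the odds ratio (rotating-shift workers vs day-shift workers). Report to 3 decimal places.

OR = (800 × 621) / (2002 × 55) = 496800/110110 ≈ 4.512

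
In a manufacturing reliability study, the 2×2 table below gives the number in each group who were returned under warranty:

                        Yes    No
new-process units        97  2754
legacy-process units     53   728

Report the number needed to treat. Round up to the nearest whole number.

30

risk, new-process units = 97/2851 = 0.034023
risk, legacy-process units = 53/781 = 0.067862
absolute risk difference = 0.033839
1 / 0.033839 = 29.552 → round up → 30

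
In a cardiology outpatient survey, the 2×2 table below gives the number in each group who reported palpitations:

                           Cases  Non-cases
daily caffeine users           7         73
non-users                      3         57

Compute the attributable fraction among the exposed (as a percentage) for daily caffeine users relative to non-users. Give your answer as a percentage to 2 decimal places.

risk, daily caffeine users = 7/80 = 0.0875
risk, non-users = 3/60 = 0.0500
AR% = (0.0875 − 0.0500) / 0.0875 = 0.4286 → 42.86%

42.86%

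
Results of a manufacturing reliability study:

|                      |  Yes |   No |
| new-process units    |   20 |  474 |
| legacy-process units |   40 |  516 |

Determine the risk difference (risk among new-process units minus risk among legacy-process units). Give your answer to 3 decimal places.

risk, new-process units = 20/494 = 0.04049
risk, legacy-process units = 40/556 = 0.07194
risk difference = 0.04049 − 0.07194 = -0.031

RD: -0.031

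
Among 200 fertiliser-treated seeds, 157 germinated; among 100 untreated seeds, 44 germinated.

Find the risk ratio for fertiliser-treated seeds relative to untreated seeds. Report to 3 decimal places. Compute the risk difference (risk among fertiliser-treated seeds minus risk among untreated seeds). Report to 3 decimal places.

risk, fertiliser-treated seeds = 157/200 = 0.7850
risk, untreated seeds = 44/100 = 0.4400
RR = 0.7850 / 0.4400 = 1.784
risk difference = 0.7850 − 0.4400 = 0.345

RR = 1.784; RD = 0.345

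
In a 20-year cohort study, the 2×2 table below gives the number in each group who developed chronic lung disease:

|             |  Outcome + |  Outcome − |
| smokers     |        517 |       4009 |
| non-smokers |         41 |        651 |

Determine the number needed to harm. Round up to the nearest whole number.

risk, smokers = 517/4526 = 0.114229
risk, non-smokers = 41/692 = 0.059249
absolute risk difference = 0.054980
1 / 0.054980 = 18.188 → round up → 19

NNH ≈ 19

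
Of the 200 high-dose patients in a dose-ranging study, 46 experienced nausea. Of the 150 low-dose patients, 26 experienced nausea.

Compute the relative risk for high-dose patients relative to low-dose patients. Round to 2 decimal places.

risk, high-dose patients = 46/200 = 0.2300
risk, low-dose patients = 26/150 = 0.1733
RR = 0.2300 / 0.1733 = 1.33

1.33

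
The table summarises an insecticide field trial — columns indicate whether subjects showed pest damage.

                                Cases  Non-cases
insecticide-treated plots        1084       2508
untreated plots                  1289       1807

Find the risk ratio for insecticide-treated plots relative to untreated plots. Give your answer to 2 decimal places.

0.72

risk, insecticide-treated plots = 1084/3592 = 0.3018
risk, untreated plots = 1289/3096 = 0.4163
RR = 0.3018 / 0.4163 = 0.72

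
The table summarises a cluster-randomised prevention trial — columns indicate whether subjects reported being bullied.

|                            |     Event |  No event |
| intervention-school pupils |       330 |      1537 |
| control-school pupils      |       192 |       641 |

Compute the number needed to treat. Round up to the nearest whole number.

risk, intervention-school pupils = 330/1867 = 0.176754
risk, control-school pupils = 192/833 = 0.230492
absolute risk difference = 0.053738
1 / 0.053738 = 18.609 → round up → 19

NNT ≈ 19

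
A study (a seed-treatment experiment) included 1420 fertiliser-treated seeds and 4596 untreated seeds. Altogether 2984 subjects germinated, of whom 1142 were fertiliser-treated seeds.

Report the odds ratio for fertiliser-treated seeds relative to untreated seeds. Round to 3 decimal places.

fertiliser-treated seeds without the outcome: 1420 − 1142 = 278
untreated seeds with the outcome: 2984 − 1142 = 1842
untreated seeds without the outcome: 4596 − 1842 = 2754
odds, fertiliser-treated seeds = 1142/278 = 4.1079
odds, untreated seeds = 1842/2754 = 0.6688
OR = 4.1079 / 0.6688 = 6.142

OR: 6.142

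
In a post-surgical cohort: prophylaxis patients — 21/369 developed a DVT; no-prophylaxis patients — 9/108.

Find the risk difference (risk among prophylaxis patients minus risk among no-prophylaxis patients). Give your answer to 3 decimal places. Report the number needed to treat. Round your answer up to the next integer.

risk, prophylaxis patients = 21/369 = 0.0569
risk, no-prophylaxis patients = 9/108 = 0.0833
risk difference = 0.0569 − 0.0833 = -0.026
absolute risk difference = 0.026423
1 / 0.026423 = 37.846 → round up → 38

RD = -0.026; NNT = 38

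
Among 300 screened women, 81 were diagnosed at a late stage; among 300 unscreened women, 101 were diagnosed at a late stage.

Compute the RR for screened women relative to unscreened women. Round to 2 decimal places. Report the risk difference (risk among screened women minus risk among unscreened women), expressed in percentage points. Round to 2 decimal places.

RR = 0.80; RD = -6.67

risk, screened women = 81/300 = 0.2700
risk, unscreened women = 101/300 = 0.3367
RR = 0.2700 / 0.3367 = 0.80
risk difference = 0.2700 − 0.3367 = -0.0667 → -6.67 percentage points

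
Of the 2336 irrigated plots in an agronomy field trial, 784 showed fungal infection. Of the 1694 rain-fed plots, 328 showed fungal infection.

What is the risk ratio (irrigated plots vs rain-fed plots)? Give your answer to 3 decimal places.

risk, irrigated plots = 784/2336 = 0.3356
risk, rain-fed plots = 328/1694 = 0.1936
RR = 0.3356 / 0.1936 = 1.733

1.733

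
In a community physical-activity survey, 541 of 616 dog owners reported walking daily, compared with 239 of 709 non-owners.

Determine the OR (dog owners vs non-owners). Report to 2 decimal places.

OR = (541 × 470) / (75 × 239) = 254270/17925 ≈ 14.19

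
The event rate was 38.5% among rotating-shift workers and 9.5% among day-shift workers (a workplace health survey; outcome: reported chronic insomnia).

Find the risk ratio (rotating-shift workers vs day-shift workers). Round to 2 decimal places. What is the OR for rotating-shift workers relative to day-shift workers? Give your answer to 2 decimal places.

RR = 4.05; OR = 5.96

RR = 0.3850 / 0.0950 = 4.05
odds, rotating-shift workers = 0.3850/0.6150 = 0.6260
odds, day-shift workers = 0.0950/0.9050 = 0.1050
OR = 0.6260 / 0.1050 = 5.96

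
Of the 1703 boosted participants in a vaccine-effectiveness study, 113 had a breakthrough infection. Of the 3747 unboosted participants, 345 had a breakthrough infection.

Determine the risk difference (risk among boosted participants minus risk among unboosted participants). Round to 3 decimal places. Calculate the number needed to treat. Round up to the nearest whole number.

risk, boosted participants = 113/1703 = 0.0664
risk, unboosted participants = 345/3747 = 0.0921
risk difference = 0.0664 − 0.0921 = -0.026
absolute risk difference = 0.025720
1 / 0.025720 = 38.880 → round up → 39

RD = -0.026; NNT = 39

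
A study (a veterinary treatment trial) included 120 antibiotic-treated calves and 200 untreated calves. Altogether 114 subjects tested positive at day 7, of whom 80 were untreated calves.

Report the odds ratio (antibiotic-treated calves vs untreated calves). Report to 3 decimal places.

OR ≈ 0.593

antibiotic-treated calves with the outcome: 114 − 80 = 34
antibiotic-treated calves without the outcome: 120 − 34 = 86
untreated calves without the outcome: 200 − 80 = 120
OR = (34 × 120) / (86 × 80) = 4080/6880 ≈ 0.593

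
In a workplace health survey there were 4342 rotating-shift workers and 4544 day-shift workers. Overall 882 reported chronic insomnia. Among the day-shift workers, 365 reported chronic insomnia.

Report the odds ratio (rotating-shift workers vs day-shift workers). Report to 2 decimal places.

1.55

rotating-shift workers with the outcome: 882 − 365 = 517
rotating-shift workers without the outcome: 4342 − 517 = 3825
day-shift workers without the outcome: 4544 − 365 = 4179
odds, rotating-shift workers = 517/3825 = 0.1352
odds, day-shift workers = 365/4179 = 0.0873
OR = 0.1352 / 0.0873 = 1.55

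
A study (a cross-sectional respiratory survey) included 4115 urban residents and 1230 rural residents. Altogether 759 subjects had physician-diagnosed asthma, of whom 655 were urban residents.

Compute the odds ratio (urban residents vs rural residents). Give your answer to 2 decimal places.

OR = 2.05

urban residents without the outcome: 4115 − 655 = 3460
rural residents with the outcome: 759 − 655 = 104
rural residents without the outcome: 1230 − 104 = 1126
odds, urban residents = 655/3460 = 0.1893
odds, rural residents = 104/1126 = 0.0924
OR = 0.1893 / 0.0924 = 2.05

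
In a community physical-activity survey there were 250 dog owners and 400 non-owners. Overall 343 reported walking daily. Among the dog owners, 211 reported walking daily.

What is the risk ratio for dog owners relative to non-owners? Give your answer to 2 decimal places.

2.56

dog owners without the outcome: 250 − 211 = 39
non-owners with the outcome: 343 − 211 = 132
non-owners without the outcome: 400 − 132 = 268
risk, dog owners = 211/250 = 0.8440
risk, non-owners = 132/400 = 0.3300
RR = 0.8440 / 0.3300 = 2.56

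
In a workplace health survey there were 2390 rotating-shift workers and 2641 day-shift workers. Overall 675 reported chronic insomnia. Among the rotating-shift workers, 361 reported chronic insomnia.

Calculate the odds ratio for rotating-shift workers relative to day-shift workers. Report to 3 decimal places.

OR ≈ 1.319

rotating-shift workers without the outcome: 2390 − 361 = 2029
day-shift workers with the outcome: 675 − 361 = 314
day-shift workers without the outcome: 2641 − 314 = 2327
odds, rotating-shift workers = 361/2029 = 0.1779
odds, day-shift workers = 314/2327 = 0.1349
OR = 0.1779 / 0.1349 = 1.319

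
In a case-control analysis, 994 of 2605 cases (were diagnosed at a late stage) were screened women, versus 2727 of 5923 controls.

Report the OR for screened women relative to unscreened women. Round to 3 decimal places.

OR = (994 × 3196) / (2727 × 1611) = 3176824/4393197 ≈ 0.723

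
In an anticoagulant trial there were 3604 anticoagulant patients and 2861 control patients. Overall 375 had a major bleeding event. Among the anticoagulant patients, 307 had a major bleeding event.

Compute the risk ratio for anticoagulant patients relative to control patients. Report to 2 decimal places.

anticoagulant patients without the outcome: 3604 − 307 = 3297
control patients with the outcome: 375 − 307 = 68
control patients without the outcome: 2861 − 68 = 2793
risk, anticoagulant patients = 307/3604 = 0.08518
risk, control patients = 68/2861 = 0.02377
RR = 0.08518 / 0.02377 = 3.58

RR ≈ 3.58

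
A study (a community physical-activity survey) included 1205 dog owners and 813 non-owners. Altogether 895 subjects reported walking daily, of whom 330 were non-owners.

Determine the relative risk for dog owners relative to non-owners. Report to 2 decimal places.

1.16

dog owners with the outcome: 895 − 330 = 565
dog owners without the outcome: 1205 − 565 = 640
non-owners without the outcome: 813 − 330 = 483
risk, dog owners = 565/1205 = 0.4689
risk, non-owners = 330/813 = 0.4059
RR = 0.4689 / 0.4059 = 1.16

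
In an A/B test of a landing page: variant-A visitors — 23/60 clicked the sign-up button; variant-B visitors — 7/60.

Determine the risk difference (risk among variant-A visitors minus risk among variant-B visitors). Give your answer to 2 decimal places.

0.27

risk, variant-A visitors = 23/60 = 0.3833
risk, variant-B visitors = 7/60 = 0.1167
risk difference = 0.3833 − 0.1167 = 0.27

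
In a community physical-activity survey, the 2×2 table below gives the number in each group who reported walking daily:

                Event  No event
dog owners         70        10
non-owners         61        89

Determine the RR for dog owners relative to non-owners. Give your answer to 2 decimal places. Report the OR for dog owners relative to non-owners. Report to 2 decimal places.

RR = 2.15; OR = 10.21

risk, dog owners = 70/80 = 0.8750
risk, non-owners = 61/150 = 0.4067
RR = 0.8750 / 0.4067 = 2.15
odds, dog owners = 70/10 = 7.0000
odds, non-owners = 61/89 = 0.6854
OR = 7.0000 / 0.6854 = 10.21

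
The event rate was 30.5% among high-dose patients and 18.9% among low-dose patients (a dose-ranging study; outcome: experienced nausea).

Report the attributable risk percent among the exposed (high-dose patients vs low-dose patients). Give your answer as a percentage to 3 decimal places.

AR% = (0.3050 − 0.1890) / 0.3050 = 0.3803 → 38.033%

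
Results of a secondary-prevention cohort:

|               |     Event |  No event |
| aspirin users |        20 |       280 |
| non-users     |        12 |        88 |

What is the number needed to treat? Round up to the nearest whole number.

NNT = 19

risk, aspirin users = 20/300 = 0.066667
risk, non-users = 12/100 = 0.120000
absolute risk difference = 0.053333
1 / 0.053333 = 18.750 → round up → 19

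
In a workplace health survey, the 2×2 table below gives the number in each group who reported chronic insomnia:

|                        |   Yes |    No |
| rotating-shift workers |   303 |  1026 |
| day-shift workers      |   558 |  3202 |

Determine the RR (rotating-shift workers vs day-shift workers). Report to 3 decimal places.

RR = 1.536

risk, rotating-shift workers = 303/1329 = 0.2280
risk, day-shift workers = 558/3760 = 0.1484
RR = 0.2280 / 0.1484 = 1.536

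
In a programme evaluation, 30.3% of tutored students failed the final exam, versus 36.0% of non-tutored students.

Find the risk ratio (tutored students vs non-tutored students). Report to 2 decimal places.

RR = 0.3030 / 0.3600 = 0.84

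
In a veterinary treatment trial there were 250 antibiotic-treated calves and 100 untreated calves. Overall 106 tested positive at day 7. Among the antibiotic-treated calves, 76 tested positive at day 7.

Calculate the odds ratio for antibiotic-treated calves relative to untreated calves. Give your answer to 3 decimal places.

antibiotic-treated calves without the outcome: 250 − 76 = 174
untreated calves with the outcome: 106 − 76 = 30
untreated calves without the outcome: 100 − 30 = 70
OR = (76 × 70) / (174 × 30) = 5320/5220 ≈ 1.019

1.019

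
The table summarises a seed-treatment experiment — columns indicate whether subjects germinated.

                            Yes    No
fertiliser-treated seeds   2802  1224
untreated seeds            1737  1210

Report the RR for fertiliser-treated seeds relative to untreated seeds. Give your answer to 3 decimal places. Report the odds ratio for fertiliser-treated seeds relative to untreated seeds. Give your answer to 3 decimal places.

risk, fertiliser-treated seeds = 2802/4026 = 0.6960
risk, untreated seeds = 1737/2947 = 0.5894
RR = 0.6960 / 0.5894 = 1.181
odds, fertiliser-treated seeds = 2802/1224 = 2.2892
odds, untreated seeds = 1737/1210 = 1.4355
OR = 2.2892 / 1.4355 = 1.595

RR = 1.181; OR = 1.595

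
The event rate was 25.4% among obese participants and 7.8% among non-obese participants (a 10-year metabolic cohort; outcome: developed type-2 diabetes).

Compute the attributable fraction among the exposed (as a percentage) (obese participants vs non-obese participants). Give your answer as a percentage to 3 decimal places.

AR% = (0.2540 − 0.0780) / 0.2540 = 0.6929 → 69.291%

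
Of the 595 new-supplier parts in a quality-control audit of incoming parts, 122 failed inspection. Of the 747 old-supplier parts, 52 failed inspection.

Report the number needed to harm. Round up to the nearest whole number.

risk, new-supplier parts = 122/595 = 0.205042
risk, old-supplier parts = 52/747 = 0.069612
absolute risk difference = 0.135430
1 / 0.135430 = 7.384 → round up → 8

8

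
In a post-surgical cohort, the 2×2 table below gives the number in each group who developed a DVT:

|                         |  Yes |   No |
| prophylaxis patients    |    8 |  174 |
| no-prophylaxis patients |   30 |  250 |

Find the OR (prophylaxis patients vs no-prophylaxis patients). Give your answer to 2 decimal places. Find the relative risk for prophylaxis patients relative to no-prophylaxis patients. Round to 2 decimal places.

OR = 0.38; RR = 0.41

odds, prophylaxis patients = 8/174 = 0.04598
odds, no-prophylaxis patients = 30/250 = 0.12000
OR = 0.04598 / 0.12000 = 0.38
risk, prophylaxis patients = 8/182 = 0.04396
risk, no-prophylaxis patients = 30/280 = 0.10714
RR = 0.04396 / 0.10714 = 0.41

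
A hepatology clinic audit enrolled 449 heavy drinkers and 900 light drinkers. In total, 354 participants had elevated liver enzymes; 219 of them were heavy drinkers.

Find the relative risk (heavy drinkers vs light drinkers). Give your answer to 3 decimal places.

3.252

heavy drinkers without the outcome: 449 − 219 = 230
light drinkers with the outcome: 354 − 219 = 135
light drinkers without the outcome: 900 − 135 = 765
risk, heavy drinkers = 219/449 = 0.4878
risk, light drinkers = 135/900 = 0.1500
RR = 0.4878 / 0.1500 = 3.252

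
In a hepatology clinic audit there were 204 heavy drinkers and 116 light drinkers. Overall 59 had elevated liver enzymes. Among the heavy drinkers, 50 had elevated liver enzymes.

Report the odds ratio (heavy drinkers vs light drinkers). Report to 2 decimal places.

OR: 3.86

heavy drinkers without the outcome: 204 − 50 = 154
light drinkers with the outcome: 59 − 50 = 9
light drinkers without the outcome: 116 − 9 = 107
OR = (50 × 107) / (154 × 9) = 5350/1386 ≈ 3.86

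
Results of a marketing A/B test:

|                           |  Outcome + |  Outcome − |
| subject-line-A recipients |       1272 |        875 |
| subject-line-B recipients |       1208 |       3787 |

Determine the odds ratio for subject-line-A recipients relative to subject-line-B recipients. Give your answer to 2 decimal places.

4.56

odds, subject-line-A recipients = 1272/875 = 1.4537
odds, subject-line-B recipients = 1208/3787 = 0.3190
OR = 1.4537 / 0.3190 = 4.56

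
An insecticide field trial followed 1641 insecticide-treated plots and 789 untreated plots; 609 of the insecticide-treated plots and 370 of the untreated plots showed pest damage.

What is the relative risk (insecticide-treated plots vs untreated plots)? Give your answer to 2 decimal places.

0.79

risk, insecticide-treated plots = 609/1641 = 0.3711
risk, untreated plots = 370/789 = 0.4689
RR = 0.3711 / 0.4689 = 0.79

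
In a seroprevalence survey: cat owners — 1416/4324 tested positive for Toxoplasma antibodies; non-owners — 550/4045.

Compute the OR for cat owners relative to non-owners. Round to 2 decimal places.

OR = (1416 × 3495) / (2908 × 550) = 4948920/1599400 ≈ 3.09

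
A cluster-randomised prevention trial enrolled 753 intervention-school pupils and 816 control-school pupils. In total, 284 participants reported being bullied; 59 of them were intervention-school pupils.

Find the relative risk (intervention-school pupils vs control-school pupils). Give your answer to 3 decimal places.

0.284

intervention-school pupils without the outcome: 753 − 59 = 694
control-school pupils with the outcome: 284 − 59 = 225
control-school pupils without the outcome: 816 − 225 = 591
risk, intervention-school pupils = 59/753 = 0.0784
risk, control-school pupils = 225/816 = 0.2757
RR = 0.0784 / 0.2757 = 0.284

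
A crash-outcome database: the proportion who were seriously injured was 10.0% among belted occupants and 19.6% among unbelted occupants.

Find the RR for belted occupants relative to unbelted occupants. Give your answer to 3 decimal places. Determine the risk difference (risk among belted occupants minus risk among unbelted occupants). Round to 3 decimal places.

RR = 0.510; RD = -0.096

RR = 0.1000 / 0.1960 = 0.510
risk difference = 0.1000 − 0.1960 = -0.096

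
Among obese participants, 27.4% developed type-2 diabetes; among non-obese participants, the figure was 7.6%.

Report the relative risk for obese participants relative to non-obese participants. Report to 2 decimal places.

RR = 0.2740 / 0.0760 = 3.61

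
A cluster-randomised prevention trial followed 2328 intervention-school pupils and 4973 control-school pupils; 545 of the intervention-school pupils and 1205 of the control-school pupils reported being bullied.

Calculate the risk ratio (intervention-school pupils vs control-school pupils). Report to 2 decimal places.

RR ≈ 0.97

risk, intervention-school pupils = 545/2328 = 0.2341
risk, control-school pupils = 1205/4973 = 0.2423
RR = 0.2341 / 0.2423 = 0.97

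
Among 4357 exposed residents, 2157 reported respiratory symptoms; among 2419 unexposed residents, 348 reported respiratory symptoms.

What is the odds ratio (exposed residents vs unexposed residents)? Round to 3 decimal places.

OR = (2157 × 2071) / (2200 × 348) = 4467147/765600 ≈ 5.835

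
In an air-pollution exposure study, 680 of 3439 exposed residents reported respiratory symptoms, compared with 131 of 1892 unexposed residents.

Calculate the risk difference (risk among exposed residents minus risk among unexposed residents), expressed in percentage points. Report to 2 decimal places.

RD: 12.85

risk, exposed residents = 680/3439 = 0.1977
risk, unexposed residents = 131/1892 = 0.0692
risk difference = 0.1977 − 0.0692 = 0.1285 → 12.85 percentage points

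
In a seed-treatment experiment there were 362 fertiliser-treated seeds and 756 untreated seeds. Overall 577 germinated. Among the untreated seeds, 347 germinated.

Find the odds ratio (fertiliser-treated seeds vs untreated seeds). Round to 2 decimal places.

OR ≈ 2.05

fertiliser-treated seeds with the outcome: 577 − 347 = 230
fertiliser-treated seeds without the outcome: 362 − 230 = 132
untreated seeds without the outcome: 756 − 347 = 409
odds, fertiliser-treated seeds = 230/132 = 1.7424
odds, untreated seeds = 347/409 = 0.8484
OR = 1.7424 / 0.8484 = 2.05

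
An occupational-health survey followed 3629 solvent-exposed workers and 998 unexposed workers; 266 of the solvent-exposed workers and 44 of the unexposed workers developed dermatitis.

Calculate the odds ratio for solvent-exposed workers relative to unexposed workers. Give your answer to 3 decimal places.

OR = (266 × 954) / (3363 × 44) = 253764/147972 ≈ 1.715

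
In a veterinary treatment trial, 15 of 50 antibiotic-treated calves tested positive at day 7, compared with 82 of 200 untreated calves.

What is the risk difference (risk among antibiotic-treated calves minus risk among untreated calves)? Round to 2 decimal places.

-0.11

risk, antibiotic-treated calves = 15/50 = 0.3000
risk, untreated calves = 82/200 = 0.4100
risk difference = 0.3000 − 0.4100 = -0.11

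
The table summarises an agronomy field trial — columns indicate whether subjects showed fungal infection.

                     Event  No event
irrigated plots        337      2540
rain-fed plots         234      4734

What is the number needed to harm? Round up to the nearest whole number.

risk, irrigated plots = 337/2877 = 0.117136
risk, rain-fed plots = 234/4968 = 0.047101
absolute risk difference = 0.070034
1 / 0.070034 = 14.279 → round up → 15

NNH: 15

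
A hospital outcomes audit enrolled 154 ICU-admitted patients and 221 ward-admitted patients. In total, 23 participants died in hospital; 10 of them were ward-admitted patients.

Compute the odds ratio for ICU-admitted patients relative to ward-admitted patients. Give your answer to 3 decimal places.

OR ≈ 1.945

ICU-admitted patients with the outcome: 23 − 10 = 13
ICU-admitted patients without the outcome: 154 − 13 = 141
ward-admitted patients without the outcome: 221 − 10 = 211
OR = (13 × 211) / (141 × 10) = 2743/1410 ≈ 1.945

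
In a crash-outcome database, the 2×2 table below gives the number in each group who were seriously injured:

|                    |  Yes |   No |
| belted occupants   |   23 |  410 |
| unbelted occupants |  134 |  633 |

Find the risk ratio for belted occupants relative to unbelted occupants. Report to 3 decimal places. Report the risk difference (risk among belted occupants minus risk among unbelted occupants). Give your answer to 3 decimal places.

risk, belted occupants = 23/433 = 0.0531
risk, unbelted occupants = 134/767 = 0.1747
RR = 0.0531 / 0.1747 = 0.304
risk difference = 0.0531 − 0.1747 = -0.122

RR = 0.304; RD = -0.122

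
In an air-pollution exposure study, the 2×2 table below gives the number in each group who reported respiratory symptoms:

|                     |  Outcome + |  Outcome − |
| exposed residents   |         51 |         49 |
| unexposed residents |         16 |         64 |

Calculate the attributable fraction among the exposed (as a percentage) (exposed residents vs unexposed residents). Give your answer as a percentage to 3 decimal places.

risk, exposed residents = 51/100 = 0.5100
risk, unexposed residents = 16/80 = 0.2000
AR% = (0.5100 − 0.2000) / 0.5100 = 0.6078 → 60.784%

AR% ≈ 60.784%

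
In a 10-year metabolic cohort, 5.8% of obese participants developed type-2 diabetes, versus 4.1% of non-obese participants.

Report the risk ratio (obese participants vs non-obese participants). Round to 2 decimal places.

RR = 0.05800 / 0.04100 = 1.41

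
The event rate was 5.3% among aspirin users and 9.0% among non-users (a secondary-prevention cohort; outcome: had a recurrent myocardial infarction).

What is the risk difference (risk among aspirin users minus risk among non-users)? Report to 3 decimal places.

risk difference = 0.0530 − 0.0900 = -0.037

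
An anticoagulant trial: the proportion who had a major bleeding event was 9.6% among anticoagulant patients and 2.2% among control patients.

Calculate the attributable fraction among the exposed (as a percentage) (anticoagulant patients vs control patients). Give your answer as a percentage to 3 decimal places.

AR% = (0.09600 − 0.02200) / 0.09600 = 0.7708 → 77.083%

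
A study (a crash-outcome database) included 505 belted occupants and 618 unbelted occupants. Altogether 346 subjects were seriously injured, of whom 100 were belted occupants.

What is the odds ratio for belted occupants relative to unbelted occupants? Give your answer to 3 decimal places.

belted occupants without the outcome: 505 − 100 = 405
unbelted occupants with the outcome: 346 − 100 = 246
unbelted occupants without the outcome: 618 − 246 = 372
odds, belted occupants = 100/405 = 0.2469
odds, unbelted occupants = 246/372 = 0.6613
OR = 0.2469 / 0.6613 = 0.373

OR ≈ 0.373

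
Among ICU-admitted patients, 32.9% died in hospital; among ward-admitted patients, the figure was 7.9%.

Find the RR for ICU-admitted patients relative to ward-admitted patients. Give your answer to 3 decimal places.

RR = 0.3290 / 0.0790 = 4.165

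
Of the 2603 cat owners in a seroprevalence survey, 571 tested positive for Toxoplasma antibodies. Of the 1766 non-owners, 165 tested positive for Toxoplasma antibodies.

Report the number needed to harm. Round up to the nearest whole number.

risk, cat owners = 571/2603 = 0.219362
risk, non-owners = 165/1766 = 0.093431
absolute risk difference = 0.125931
1 / 0.125931 = 7.941 → round up → 8

8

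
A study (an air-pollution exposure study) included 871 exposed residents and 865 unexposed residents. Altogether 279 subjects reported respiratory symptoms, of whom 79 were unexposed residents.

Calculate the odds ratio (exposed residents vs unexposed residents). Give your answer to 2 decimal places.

OR: 2.97

exposed residents with the outcome: 279 − 79 = 200
exposed residents without the outcome: 871 − 200 = 671
unexposed residents without the outcome: 865 − 79 = 786
odds, exposed residents = 200/671 = 0.2981
odds, unexposed residents = 79/786 = 0.1005
OR = 0.2981 / 0.1005 = 2.97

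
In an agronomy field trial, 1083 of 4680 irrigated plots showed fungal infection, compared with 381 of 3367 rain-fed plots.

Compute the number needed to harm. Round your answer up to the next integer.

risk, irrigated plots = 1083/4680 = 0.231410
risk, rain-fed plots = 381/3367 = 0.113157
absolute risk difference = 0.118253
1 / 0.118253 = 8.456 → round up → 9

NNH = 9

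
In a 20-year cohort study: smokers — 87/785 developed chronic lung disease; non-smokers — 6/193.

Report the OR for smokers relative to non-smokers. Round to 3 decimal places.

OR = (87 × 187) / (698 × 6) = 16269/4188 ≈ 3.885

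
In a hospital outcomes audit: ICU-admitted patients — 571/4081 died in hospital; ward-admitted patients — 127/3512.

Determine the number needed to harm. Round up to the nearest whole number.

risk, ICU-admitted patients = 571/4081 = 0.139917
risk, ward-admitted patients = 127/3512 = 0.036162
absolute risk difference = 0.103755
1 / 0.103755 = 9.638 → round up → 10

10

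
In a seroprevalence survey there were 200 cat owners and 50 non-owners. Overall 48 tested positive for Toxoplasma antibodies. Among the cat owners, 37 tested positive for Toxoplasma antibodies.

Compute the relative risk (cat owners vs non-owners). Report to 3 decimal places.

RR: 0.841

cat owners without the outcome: 200 − 37 = 163
non-owners with the outcome: 48 − 37 = 11
non-owners without the outcome: 50 − 11 = 39
risk, cat owners = 37/200 = 0.1850
risk, non-owners = 11/50 = 0.2200
RR = 0.1850 / 0.2200 = 0.841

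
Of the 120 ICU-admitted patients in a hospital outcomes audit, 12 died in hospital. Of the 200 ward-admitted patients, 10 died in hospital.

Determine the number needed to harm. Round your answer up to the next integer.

risk, ICU-admitted patients = 12/120 = 0.100000
risk, ward-admitted patients = 10/200 = 0.050000
absolute risk difference = 0.050000
1 / 0.050000 = 20.000 → round up → 20

NNH: 20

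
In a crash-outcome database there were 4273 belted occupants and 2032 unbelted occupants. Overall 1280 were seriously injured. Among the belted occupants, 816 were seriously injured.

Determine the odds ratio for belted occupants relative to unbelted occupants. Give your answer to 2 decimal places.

OR = 0.80

belted occupants without the outcome: 4273 − 816 = 3457
unbelted occupants with the outcome: 1280 − 816 = 464
unbelted occupants without the outcome: 2032 − 464 = 1568
OR = (816 × 1568) / (3457 × 464) = 1279488/1604048 ≈ 0.80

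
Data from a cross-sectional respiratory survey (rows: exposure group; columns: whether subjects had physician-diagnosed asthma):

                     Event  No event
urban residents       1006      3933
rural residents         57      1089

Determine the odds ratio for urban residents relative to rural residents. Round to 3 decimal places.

odds, urban residents = 1006/3933 = 0.25578
odds, rural residents = 57/1089 = 0.05234
OR = 0.25578 / 0.05234 = 4.887

4.887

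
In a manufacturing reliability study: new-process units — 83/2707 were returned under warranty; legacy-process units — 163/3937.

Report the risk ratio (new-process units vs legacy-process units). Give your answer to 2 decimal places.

risk, new-process units = 83/2707 = 0.03066
risk, legacy-process units = 163/3937 = 0.04140
RR = 0.03066 / 0.04140 = 0.74

RR: 0.74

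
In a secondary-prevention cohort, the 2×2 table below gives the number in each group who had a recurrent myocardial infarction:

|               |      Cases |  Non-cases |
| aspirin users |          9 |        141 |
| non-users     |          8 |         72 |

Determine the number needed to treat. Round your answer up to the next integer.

risk, aspirin users = 9/150 = 0.060000
risk, non-users = 8/80 = 0.100000
absolute risk difference = 0.040000
1 / 0.040000 = 25.000 → round up → 25

25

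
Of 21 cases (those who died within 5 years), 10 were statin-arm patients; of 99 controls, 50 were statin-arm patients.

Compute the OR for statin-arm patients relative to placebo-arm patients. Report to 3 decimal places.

OR ≈ 0.891

odds, statin-arm patients = 10/50 = 0.2000
odds, placebo-arm patients = 11/49 = 0.2245
OR = 0.2000 / 0.2245 = 0.891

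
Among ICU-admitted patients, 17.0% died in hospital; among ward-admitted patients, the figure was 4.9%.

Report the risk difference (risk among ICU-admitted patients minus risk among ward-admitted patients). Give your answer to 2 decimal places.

risk difference = 0.17000 − 0.04900 = 0.12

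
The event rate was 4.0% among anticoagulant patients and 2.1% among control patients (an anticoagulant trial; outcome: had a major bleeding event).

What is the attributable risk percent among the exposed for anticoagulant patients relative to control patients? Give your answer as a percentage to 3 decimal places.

AR% = (0.04000 − 0.02100) / 0.04000 = 0.4750 → 47.500%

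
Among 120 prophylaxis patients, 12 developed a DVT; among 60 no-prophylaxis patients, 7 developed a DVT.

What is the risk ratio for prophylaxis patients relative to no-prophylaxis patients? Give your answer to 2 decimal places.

risk, prophylaxis patients = 12/120 = 0.1000
risk, no-prophylaxis patients = 7/60 = 0.1167
RR = 0.1000 / 0.1167 = 0.86

RR: 0.86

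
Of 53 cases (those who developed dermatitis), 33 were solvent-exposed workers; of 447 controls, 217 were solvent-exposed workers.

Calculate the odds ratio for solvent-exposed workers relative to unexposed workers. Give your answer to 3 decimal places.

OR = (33 × 230) / (217 × 20) = 7590/4340 ≈ 1.749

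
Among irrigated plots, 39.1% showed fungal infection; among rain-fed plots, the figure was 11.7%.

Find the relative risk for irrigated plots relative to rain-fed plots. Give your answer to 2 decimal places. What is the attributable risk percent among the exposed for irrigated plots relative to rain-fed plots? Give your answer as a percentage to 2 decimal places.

RR = 0.3910 / 0.1170 = 3.34
AR% = (0.3910 − 0.1170) / 0.3910 = 0.7008 → 70.08%

RR = 3.34; AR% = 70.08%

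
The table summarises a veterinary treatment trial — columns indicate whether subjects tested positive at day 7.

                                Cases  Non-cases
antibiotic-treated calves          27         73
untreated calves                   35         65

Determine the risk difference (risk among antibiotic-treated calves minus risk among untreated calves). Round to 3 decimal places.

RD: -0.080

risk, antibiotic-treated calves = 27/100 = 0.2700
risk, untreated calves = 35/100 = 0.3500
risk difference = 0.2700 − 0.3500 = -0.080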